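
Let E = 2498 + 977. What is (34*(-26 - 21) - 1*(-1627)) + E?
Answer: 3504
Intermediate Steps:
E = 3475
(34*(-26 - 21) - 1*(-1627)) + E = (34*(-26 - 21) - 1*(-1627)) + 3475 = (34*(-47) + 1627) + 3475 = (-1598 + 1627) + 3475 = 29 + 3475 = 3504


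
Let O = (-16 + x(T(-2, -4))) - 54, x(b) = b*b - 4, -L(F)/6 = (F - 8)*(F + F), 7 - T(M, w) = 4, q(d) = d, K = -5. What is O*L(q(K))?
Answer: 50700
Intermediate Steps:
T(M, w) = 3 (T(M, w) = 7 - 1*4 = 7 - 4 = 3)
L(F) = -12*F*(-8 + F) (L(F) = -6*(F - 8)*(F + F) = -6*(-8 + F)*2*F = -12*F*(-8 + F))
x(b) = -4 + b**2 (x(b) = b**2 - 4 = -4 + b**2)
O = -65 (O = (-16 + (-4 + 3**2)) - 54 = (-16 + (-4 + 9)) - 54 = (-16 + 5) - 54 = -11 - 54 = -65)
O*L(q(K)) = -780*(-5)*(8 - 1*(-5)) = -780*(-5)*(8 + 5) = -780*(-5)*13 = -65*(-780) = 50700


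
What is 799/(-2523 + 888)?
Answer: -799/1635 ≈ -0.48869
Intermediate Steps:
799/(-2523 + 888) = 799/(-1635) = 799*(-1/1635) = -799/1635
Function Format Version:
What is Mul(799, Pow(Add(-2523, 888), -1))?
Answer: Rational(-799, 1635) ≈ -0.48869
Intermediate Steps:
Mul(799, Pow(Add(-2523, 888), -1)) = Mul(799, Pow(-1635, -1)) = Mul(799, Rational(-1, 1635)) = Rational(-799, 1635)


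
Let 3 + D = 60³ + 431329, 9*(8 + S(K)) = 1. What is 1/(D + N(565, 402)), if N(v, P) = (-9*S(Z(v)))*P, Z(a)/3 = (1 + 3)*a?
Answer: 1/675868 ≈ 1.4796e-6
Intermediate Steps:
Z(a) = 12*a (Z(a) = 3*((1 + 3)*a) = 3*(4*a) = 12*a)
S(K) = -71/9 (S(K) = -8 + (⅑)*1 = -8 + ⅑ = -71/9)
N(v, P) = 71*P (N(v, P) = (-9*(-71/9))*P = 71*P)
D = 647326 (D = -3 + (60³ + 431329) = -3 + (216000 + 431329) = -3 + 647329 = 647326)
1/(D + N(565, 402)) = 1/(647326 + 71*402) = 1/(647326 + 28542) = 1/675868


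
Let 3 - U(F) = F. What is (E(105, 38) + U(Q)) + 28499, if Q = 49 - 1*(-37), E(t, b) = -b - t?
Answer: 28273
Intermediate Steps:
Q = 86 (Q = 49 + 37 = 86)
U(F) = 3 - F
(E(105, 38) + U(Q)) + 28499 = ((-1*38 - 1*105) + (3 - 1*86)) + 28499 = ((-38 - 105) + (3 - 86)) + 28499 = (-143 - 83) + 28499 = -226 + 28499 = 28273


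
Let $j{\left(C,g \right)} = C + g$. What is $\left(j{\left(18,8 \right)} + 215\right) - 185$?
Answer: $56$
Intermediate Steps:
$\left(j{\left(18,8 \right)} + 215\right) - 185 = \left(\left(18 + 8\right) + 215\right) - 185 = \left(26 + 215\right) - 185 = 241 - 185 = 56$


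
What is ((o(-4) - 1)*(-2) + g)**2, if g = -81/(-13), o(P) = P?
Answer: 44521/169 ≈ 263.44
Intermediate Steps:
g = 81/13 (g = -81*(-1/13) = 81/13 ≈ 6.2308)
((o(-4) - 1)*(-2) + g)**2 = ((-4 - 1)*(-2) + 81/13)**2 = (-5*(-2) + 81/13)**2 = (10 + 81/13)**2 = (211/13)**2 = 44521/169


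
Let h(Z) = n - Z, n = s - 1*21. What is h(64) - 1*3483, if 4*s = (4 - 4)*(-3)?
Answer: -3568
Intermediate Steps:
s = 0 (s = ((4 - 4)*(-3))/4 = (0*(-3))/4 = (¼)*0 = 0)
n = -21 (n = 0 - 1*21 = 0 - 21 = -21)
h(Z) = -21 - Z
h(64) - 1*3483 = (-21 - 1*64) - 1*3483 = (-21 - 64) - 3483 = -85 - 3483 = -3568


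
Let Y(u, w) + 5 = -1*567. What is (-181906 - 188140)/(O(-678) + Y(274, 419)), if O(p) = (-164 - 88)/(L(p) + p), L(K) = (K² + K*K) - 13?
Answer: 169976374571/262741748 ≈ 646.93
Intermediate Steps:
L(K) = -13 + 2*K² (L(K) = (K² + K²) - 13 = 2*K² - 13 = -13 + 2*K²)
Y(u, w) = -572 (Y(u, w) = -5 - 1*567 = -5 - 567 = -572)
O(p) = -252/(-13 + p + 2*p²) (O(p) = (-164 - 88)/((-13 + 2*p²) + p) = -252/(-13 + p + 2*p²))
(-181906 - 188140)/(O(-678) + Y(274, 419)) = (-181906 - 188140)/(-252/(-13 - 678 + 2*(-678)²) - 572) = -370046/(-252/(-13 - 678 + 2*459684) - 572) = -370046/(-252/(-13 - 678 + 919368) - 572) = -370046/(-252/918677 - 572) = -370046/(-525483496/918677) = -370046*(-918677/525483496) = 169976374571/262741748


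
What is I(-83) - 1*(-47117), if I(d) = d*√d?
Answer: 47117 - 83*I*√83 ≈ 47117.0 - 756.17*I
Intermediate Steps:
I(d) = d^(3/2)
I(-83) - 1*(-47117) = (-83)^(3/2) - 1*(-47117) = -83*I*√83 + 47117 = 47117 - 83*I*√83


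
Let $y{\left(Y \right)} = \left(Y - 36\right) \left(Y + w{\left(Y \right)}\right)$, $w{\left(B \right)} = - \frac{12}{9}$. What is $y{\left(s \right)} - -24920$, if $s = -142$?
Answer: $\frac{151300}{3} \approx 50433.0$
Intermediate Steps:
$w{\left(B \right)} = - \frac{4}{3}$ ($w{\left(B \right)} = \left(-12\right) \frac{1}{9} = - \frac{4}{3}$)
$y{\left(Y \right)} = \left(-36 + Y\right) \left(- \frac{4}{3} + Y\right)$ ($y{\left(Y \right)} = \left(Y - 36\right) \left(Y - \frac{4}{3}\right) = \left(-36 + Y\right) \left(- \frac{4}{3} + Y\right)$)
$y{\left(s \right)} - -24920 = \left(48 + \left(-142\right)^{2} - - \frac{15904}{3}\right) - -24920 = \left(48 + 20164 + \frac{15904}{3}\right) + 24920 = \frac{76540}{3} + 24920 = \frac{151300}{3}$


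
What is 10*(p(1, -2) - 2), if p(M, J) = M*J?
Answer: -40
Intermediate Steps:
p(M, J) = J*M
10*(p(1, -2) - 2) = 10*(-2*1 - 2) = 10*(-2 - 2) = 10*(-4) = -40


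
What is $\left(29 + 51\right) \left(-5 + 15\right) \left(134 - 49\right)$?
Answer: $68000$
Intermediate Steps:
$\left(29 + 51\right) \left(-5 + 15\right) \left(134 - 49\right) = 80 \cdot 10 \cdot 85 = 800 \cdot 85 = 68000$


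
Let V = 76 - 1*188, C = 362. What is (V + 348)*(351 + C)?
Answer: 168268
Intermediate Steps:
V = -112 (V = 76 - 188 = -112)
(V + 348)*(351 + C) = (-112 + 348)*(351 + 362) = 236*713 = 168268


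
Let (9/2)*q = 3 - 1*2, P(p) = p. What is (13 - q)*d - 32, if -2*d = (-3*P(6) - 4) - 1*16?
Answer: 1897/9 ≈ 210.78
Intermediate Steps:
q = 2/9 (q = 2*(3 - 1*2)/9 = 2*(3 - 2)/9 = (2/9)*1 = 2/9 ≈ 0.22222)
d = 19 (d = -((-3*6 - 4) - 1*16)/2 = -((-18 - 4) - 16)/2 = -(-22 - 16)/2 = -1/2*(-38) = 19)
(13 - q)*d - 32 = (13 - 1*2/9)*19 - 32 = (13 - 2/9)*19 - 32 = (115/9)*19 - 32 = 2185/9 - 32 = 1897/9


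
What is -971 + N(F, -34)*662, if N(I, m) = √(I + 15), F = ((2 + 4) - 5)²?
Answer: 1677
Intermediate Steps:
F = 1 (F = (6 - 5)² = 1² = 1)
N(I, m) = √(15 + I)
-971 + N(F, -34)*662 = -971 + √(15 + 1)*662 = -971 + √16*662 = -971 + 4*662 = -971 + 2648 = 1677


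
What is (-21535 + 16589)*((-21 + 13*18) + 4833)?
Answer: -24957516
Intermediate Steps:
(-21535 + 16589)*((-21 + 13*18) + 4833) = -4946*((-21 + 234) + 4833) = -4946*(213 + 4833) = -4946*5046 = -24957516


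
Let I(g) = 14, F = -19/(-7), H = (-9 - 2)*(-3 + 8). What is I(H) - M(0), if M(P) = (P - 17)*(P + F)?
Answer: 421/7 ≈ 60.143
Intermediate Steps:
H = -55 (H = -11*5 = -55)
F = 19/7 (F = -19*(-⅐) = 19/7 ≈ 2.7143)
M(P) = (-17 + P)*(19/7 + P) (M(P) = (P - 17)*(P + 19/7) = (-17 + P)*(19/7 + P))
I(H) - M(0) = 14 - (-323/7 + 0² - 100/7*0) = 14 - (-323/7 + 0 + 0) = 14 - 1*(-323/7) = 14 + 323/7 = 421/7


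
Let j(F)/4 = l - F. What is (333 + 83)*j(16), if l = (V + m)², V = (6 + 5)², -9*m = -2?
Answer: 1978471040/81 ≈ 2.4426e+7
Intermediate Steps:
m = 2/9 (m = -⅑*(-2) = 2/9 ≈ 0.22222)
V = 121 (V = 11² = 121)
l = 1190281/81 (l = (121 + 2/9)² = (1091/9)² = 1190281/81 ≈ 14695.)
j(F) = 4761124/81 - 4*F (j(F) = 4*(1190281/81 - F) = 4761124/81 - 4*F)
(333 + 83)*j(16) = (333 + 83)*(4761124/81 - 4*16) = 416*(4761124/81 - 64) = 416*(4755940/81) = 1978471040/81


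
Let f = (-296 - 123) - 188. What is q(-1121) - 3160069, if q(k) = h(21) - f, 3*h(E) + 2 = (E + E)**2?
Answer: -9476624/3 ≈ -3.1589e+6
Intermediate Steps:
f = -607 (f = -419 - 188 = -607)
h(E) = -2/3 + 4*E**2/3 (h(E) = -2/3 + (E + E)**2/3 = -2/3 + (2*E)**2/3 = -2/3 + (4*E**2)/3 = -2/3 + 4*E**2/3)
q(k) = 3583/3 (q(k) = (-2/3 + (4/3)*21**2) - 1*(-607) = (-2/3 + (4/3)*441) + 607 = (-2/3 + 588) + 607 = 1762/3 + 607 = 3583/3)
q(-1121) - 3160069 = 3583/3 - 3160069 = -9476624/3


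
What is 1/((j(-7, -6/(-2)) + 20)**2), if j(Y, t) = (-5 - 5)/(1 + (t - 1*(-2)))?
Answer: 9/3025 ≈ 0.0029752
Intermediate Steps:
j(Y, t) = -10/(3 + t) (j(Y, t) = -10/(1 + (t + 2)) = -10/(1 + (2 + t)) = -10/(3 + t))
1/((j(-7, -6/(-2)) + 20)**2) = 1/((-10/(3 - 6/(-2)) + 20)**2) = 1/((-10/(3 - 6*(-1/2)) + 20)**2) = 1/((-10/(3 + 3) + 20)**2) = 1/((-10/6 + 20)**2) = 1/((-10*1/6 + 20)**2) = 1/((-5/3 + 20)**2) = 1/((55/3)**2) = 1/(3025/9) = 9/3025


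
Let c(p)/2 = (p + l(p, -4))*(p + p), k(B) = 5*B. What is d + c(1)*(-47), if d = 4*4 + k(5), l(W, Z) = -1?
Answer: 41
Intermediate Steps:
c(p) = 4*p*(-1 + p) (c(p) = 2*((p - 1)*(p + p)) = 2*((-1 + p)*(2*p)) = 2*(2*p*(-1 + p)) = 4*p*(-1 + p))
d = 41 (d = 4*4 + 5*5 = 16 + 25 = 41)
d + c(1)*(-47) = 41 + (4*1*(-1 + 1))*(-47) = 41 + (4*1*0)*(-47) = 41 + 0*(-47) = 41 + 0 = 41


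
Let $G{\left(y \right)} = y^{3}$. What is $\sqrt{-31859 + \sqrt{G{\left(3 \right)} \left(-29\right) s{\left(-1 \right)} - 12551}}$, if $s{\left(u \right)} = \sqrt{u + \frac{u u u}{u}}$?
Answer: $\sqrt{-31859 + i \sqrt{12551}} \approx 0.3138 + 178.49 i$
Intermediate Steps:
$s{\left(u \right)} = \sqrt{u + u^{2}}$ ($s{\left(u \right)} = \sqrt{u + \frac{u^{2} u}{u}} = \sqrt{u + \frac{u^{3}}{u}} = \sqrt{u + u^{2}}$)
$\sqrt{-31859 + \sqrt{G{\left(3 \right)} \left(-29\right) s{\left(-1 \right)} - 12551}} = \sqrt{-31859 + \sqrt{3^{3} \left(-29\right) \sqrt{- (1 - 1)} - 12551}} = \sqrt{-31859 + \sqrt{27 \left(-29\right) \sqrt{\left(-1\right) 0} - 12551}} = \sqrt{-31859 + \sqrt{- 783 \sqrt{0} - 12551}} = \sqrt{-31859 + \sqrt{\left(-783\right) 0 - 12551}} = \sqrt{-31859 + \sqrt{0 - 12551}} = \sqrt{-31859 + \sqrt{-12551}} = \sqrt{-31859 + i \sqrt{12551}}$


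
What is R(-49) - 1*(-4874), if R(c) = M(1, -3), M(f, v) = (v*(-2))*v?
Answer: 4856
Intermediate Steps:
M(f, v) = -2*v**2 (M(f, v) = (-2*v)*v = -2*v**2)
R(c) = -18 (R(c) = -2*(-3)**2 = -2*9 = -18)
R(-49) - 1*(-4874) = -18 - 1*(-4874) = -18 + 4874 = 4856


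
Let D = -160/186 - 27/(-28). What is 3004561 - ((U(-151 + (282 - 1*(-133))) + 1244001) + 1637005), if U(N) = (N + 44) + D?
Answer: 320934917/2604 ≈ 1.2325e+5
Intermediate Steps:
D = 271/2604 (D = -160*1/186 - 27*(-1/28) = -80/93 + 27/28 = 271/2604 ≈ 0.10407)
U(N) = 114847/2604 + N (U(N) = (N + 44) + 271/2604 = (44 + N) + 271/2604 = 114847/2604 + N)
3004561 - ((U(-151 + (282 - 1*(-133))) + 1244001) + 1637005) = 3004561 - (((114847/2604 + (-151 + (282 - 1*(-133)))) + 1244001) + 1637005) = 3004561 - (((114847/2604 + (-151 + (282 + 133))) + 1244001) + 1637005) = 3004561 - (((114847/2604 + (-151 + 415)) + 1244001) + 1637005) = 3004561 - (((114847/2604 + 264) + 1244001) + 1637005) = 3004561 - ((802303/2604 + 1244001) + 1637005) = 3004561 - (3240180907/2604 + 1637005) = 3004561 - 1*7502941927/2604 = 3004561 - 7502941927/2604 = 320934917/2604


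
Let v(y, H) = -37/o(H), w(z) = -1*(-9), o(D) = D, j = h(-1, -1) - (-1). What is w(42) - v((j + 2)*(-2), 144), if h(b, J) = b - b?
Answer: 1333/144 ≈ 9.2569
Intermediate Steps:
h(b, J) = 0
j = 1 (j = 0 - (-1) = 0 - 1*(-1) = 0 + 1 = 1)
w(z) = 9
v(y, H) = -37/H
w(42) - v((j + 2)*(-2), 144) = 9 - (-37)/144 = 9 - 1*(-37/144) = 9 + 37/144 = 1333/144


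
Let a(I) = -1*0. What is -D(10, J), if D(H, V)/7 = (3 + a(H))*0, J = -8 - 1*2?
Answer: 0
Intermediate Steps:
a(I) = 0
J = -10 (J = -8 - 2 = -10)
D(H, V) = 0 (D(H, V) = 7*((3 + 0)*0) = 7*(3*0) = 7*0 = 0)
-D(10, J) = -1*0 = 0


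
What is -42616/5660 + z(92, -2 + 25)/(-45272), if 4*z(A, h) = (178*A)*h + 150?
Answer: -1231240361/128119760 ≈ -9.6101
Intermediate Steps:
z(A, h) = 75/2 + 89*A*h/2 (z(A, h) = ((178*A)*h + 150)/4 = (178*A*h + 150)/4 = (150 + 178*A*h)/4 = 75/2 + 89*A*h/2)
-42616/5660 + z(92, -2 + 25)/(-45272) = -42616/5660 + (75/2 + (89/2)*92*(-2 + 25))/(-45272) = -42616*1/5660 + (75/2 + (89/2)*92*23)*(-1/45272) = -10654/1415 + (75/2 + 94162)*(-1/45272) = -10654/1415 + (188399/2)*(-1/45272) = -10654/1415 - 188399/90544 = -1231240361/128119760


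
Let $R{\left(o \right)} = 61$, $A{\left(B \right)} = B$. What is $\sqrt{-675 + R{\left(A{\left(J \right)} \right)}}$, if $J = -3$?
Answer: $i \sqrt{614} \approx 24.779 i$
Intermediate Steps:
$\sqrt{-675 + R{\left(A{\left(J \right)} \right)}} = \sqrt{-675 + 61} = \sqrt{-614} = i \sqrt{614}$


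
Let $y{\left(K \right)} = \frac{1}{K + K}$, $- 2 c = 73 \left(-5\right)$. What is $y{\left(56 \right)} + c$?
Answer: $\frac{20441}{112} \approx 182.51$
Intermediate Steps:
$c = \frac{365}{2}$ ($c = - \frac{73 \left(-5\right)}{2} = \left(- \frac{1}{2}\right) \left(-365\right) = \frac{365}{2} \approx 182.5$)
$y{\left(K \right)} = \frac{1}{2 K}$
$y{\left(56 \right)} + c = \frac{1}{2 \cdot 56} + \frac{365}{2} = \frac{1}{2} \cdot \frac{1}{56} + \frac{365}{2} = \frac{1}{112} + \frac{365}{2} = \frac{20441}{112}$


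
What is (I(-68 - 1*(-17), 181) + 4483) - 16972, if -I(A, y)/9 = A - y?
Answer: -10401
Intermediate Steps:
I(A, y) = -9*A + 9*y (I(A, y) = -9*(A - y) = -9*A + 9*y)
(I(-68 - 1*(-17), 181) + 4483) - 16972 = ((-9*(-68 - 1*(-17)) + 9*181) + 4483) - 16972 = ((-9*(-68 + 17) + 1629) + 4483) - 16972 = ((-9*(-51) + 1629) + 4483) - 16972 = ((459 + 1629) + 4483) - 16972 = (2088 + 4483) - 16972 = 6571 - 16972 = -10401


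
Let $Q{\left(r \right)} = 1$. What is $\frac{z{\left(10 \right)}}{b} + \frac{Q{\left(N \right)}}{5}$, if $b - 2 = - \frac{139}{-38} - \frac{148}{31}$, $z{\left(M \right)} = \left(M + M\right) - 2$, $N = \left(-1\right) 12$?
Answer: $\frac{35687}{1735} \approx 20.569$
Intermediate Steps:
$N = -12$
$z{\left(M \right)} = -2 + 2 M$ ($z{\left(M \right)} = 2 M - 2 = -2 + 2 M$)
$b = \frac{1041}{1178}$ ($b = 2 - \left(- \frac{139}{38} + \frac{148}{31}\right) = 2 - \frac{1315}{1178} = \frac{1041}{1178} \approx 0.8837$)
$\frac{z{\left(10 \right)}}{b} + \frac{Q{\left(N \right)}}{5} = \frac{-2 + 2 \cdot 10}{\frac{1041}{1178}} + 1 \cdot \frac{1}{5} = \left(-2 + 20\right) \frac{1178}{1041} + 1 \cdot \frac{1}{5} = 18 \cdot \frac{1178}{1041} + \frac{1}{5} = \frac{7068}{347} + \frac{1}{5} = \frac{35687}{1735}$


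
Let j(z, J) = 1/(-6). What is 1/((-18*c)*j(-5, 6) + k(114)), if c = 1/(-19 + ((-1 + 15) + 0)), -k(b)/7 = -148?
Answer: 5/5177 ≈ 0.00096581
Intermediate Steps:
k(b) = 1036 (k(b) = -7*(-148) = 1036)
j(z, J) = -1/6
c = -1/5 (c = 1/(-19 + (14 + 0)) = 1/(-19 + 14) = 1/(-5) = -1/5 ≈ -0.20000)
1/((-18*c)*j(-5, 6) + k(114)) = 1/(-18*(-1/5)*(-1/6) + 1036) = 1/((18/5)*(-1/6) + 1036) = 1/(-3/5 + 1036) = 1/(5177/5) = 5/5177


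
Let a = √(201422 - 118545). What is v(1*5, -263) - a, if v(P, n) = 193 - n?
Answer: 456 - √82877 ≈ 168.12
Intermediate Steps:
a = √82877 ≈ 287.88
v(1*5, -263) - a = (193 - 1*(-263)) - √82877 = (193 + 263) - √82877 = 456 - √82877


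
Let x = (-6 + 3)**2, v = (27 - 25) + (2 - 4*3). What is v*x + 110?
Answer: 38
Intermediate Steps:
v = -8 (v = 2 + (2 - 12) = 2 - 10 = -8)
x = 9 (x = (-3)**2 = 9)
v*x + 110 = -8*9 + 110 = -72 + 110 = 38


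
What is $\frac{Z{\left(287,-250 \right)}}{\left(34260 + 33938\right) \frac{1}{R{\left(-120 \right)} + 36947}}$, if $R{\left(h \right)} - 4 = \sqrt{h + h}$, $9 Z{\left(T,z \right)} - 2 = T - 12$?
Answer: $\frac{3411809}{204594} + \frac{554 i \sqrt{15}}{306891} \approx 16.676 + 0.0069915 i$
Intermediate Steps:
$Z{\left(T,z \right)} = - \frac{10}{9} + \frac{T}{9}$ ($Z{\left(T,z \right)} = \frac{2}{9} + \frac{T - 12}{9} = \frac{2}{9} + \frac{-12 + T}{9} = \frac{2}{9} + \left(- \frac{4}{3} + \frac{T}{9}\right) = - \frac{10}{9} + \frac{T}{9}$)
$R{\left(h \right)} = 4 + \sqrt{2} \sqrt{h}$ ($R{\left(h \right)} = 4 + \sqrt{h + h} = 4 + \sqrt{2 h} = 4 + \sqrt{2} \sqrt{h}$)
$\frac{Z{\left(287,-250 \right)}}{\left(34260 + 33938\right) \frac{1}{R{\left(-120 \right)} + 36947}} = \frac{- \frac{10}{9} + \frac{1}{9} \cdot 287}{\left(34260 + 33938\right) \frac{1}{\left(4 + \sqrt{2} \sqrt{-120}\right) + 36947}} = \frac{- \frac{10}{9} + \frac{287}{9}}{68198 \frac{1}{\left(4 + \sqrt{2} \cdot 2 i \sqrt{30}\right) + 36947}} = \frac{277}{9 \frac{68198}{\left(4 + 4 i \sqrt{15}\right) + 36947}} = \frac{277}{9 \frac{68198}{36951 + 4 i \sqrt{15}}} = \frac{277 \left(\frac{36951}{68198} + \frac{2 i \sqrt{15}}{34099}\right)}{9} = \frac{3411809}{204594} + \frac{554 i \sqrt{15}}{306891}$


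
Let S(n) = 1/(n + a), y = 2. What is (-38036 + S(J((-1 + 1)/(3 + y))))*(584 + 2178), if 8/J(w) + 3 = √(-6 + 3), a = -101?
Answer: 2762*(-76072*√3 + 11753127*I)/(-309*I + 2*√3) ≈ -1.0506e+8 + 0.30078*I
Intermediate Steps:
J(w) = 8/(-3 + I*√3) (J(w) = 8/(-3 + √(-6 + 3)) = 8/(-3 + √(-3)) = 8/(-3 + I*√3))
S(n) = 1/(-101 + n) (S(n) = 1/(n - 101) = 1/(-101 + n))
(-38036 + S(J((-1 + 1)/(3 + y))))*(584 + 2178) = (-38036 + 1/(-101 + (-2 - 2*I*√3/3)))*(584 + 2178) = (-38036 + 1/(-103 - 2*I*√3/3))*2762 = -105055432 + 2762/(-103 - 2*I*√3/3)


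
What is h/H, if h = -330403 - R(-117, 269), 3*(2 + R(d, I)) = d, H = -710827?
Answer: 330362/710827 ≈ 0.46476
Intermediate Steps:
R(d, I) = -2 + d/3
h = -330362 (h = -330403 - (-2 + (⅓)*(-117)) = -330403 - (-2 - 39) = -330403 - 1*(-41) = -330403 + 41 = -330362)
h/H = -330362/(-710827) = -330362*(-1/710827) = 330362/710827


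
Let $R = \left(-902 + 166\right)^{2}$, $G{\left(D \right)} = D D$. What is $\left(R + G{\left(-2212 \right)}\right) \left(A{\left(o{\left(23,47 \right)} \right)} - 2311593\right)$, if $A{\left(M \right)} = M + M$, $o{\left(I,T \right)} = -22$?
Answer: $-12562914905680$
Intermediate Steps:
$A{\left(M \right)} = 2 M$
$G{\left(D \right)} = D^{2}$
$R = 541696$ ($R = \left(-736\right)^{2} = 541696$)
$\left(R + G{\left(-2212 \right)}\right) \left(A{\left(o{\left(23,47 \right)} \right)} - 2311593\right) = \left(541696 + \left(-2212\right)^{2}\right) \left(2 \left(-22\right) - 2311593\right) = \left(541696 + 4892944\right) \left(-44 - 2311593\right) = 5434640 \left(-2311637\right) = -12562914905680$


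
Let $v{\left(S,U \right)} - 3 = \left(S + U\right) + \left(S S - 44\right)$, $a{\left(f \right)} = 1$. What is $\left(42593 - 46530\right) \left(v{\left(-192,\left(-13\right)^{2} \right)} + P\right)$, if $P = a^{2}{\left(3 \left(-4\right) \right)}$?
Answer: $-144885537$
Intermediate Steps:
$P = 1$ ($P = 1^{2} = 1$)
$v{\left(S,U \right)} = -41 + S + U + S^{2}$ ($v{\left(S,U \right)} = 3 + \left(\left(S + U\right) + \left(S S - 44\right)\right) = 3 + \left(\left(S + U\right) + \left(S^{2} - 44\right)\right) = 3 + \left(\left(S + U\right) + \left(-44 + S^{2}\right)\right) = 3 + \left(-44 + S + U + S^{2}\right) = -41 + S + U + S^{2}$)
$\left(42593 - 46530\right) \left(v{\left(-192,\left(-13\right)^{2} \right)} + P\right) = \left(42593 - 46530\right) \left(\left(-41 - 192 + \left(-13\right)^{2} + \left(-192\right)^{2}\right) + 1\right) = - 3937 \left(\left(-41 - 192 + 169 + 36864\right) + 1\right) = - 3937 \left(36800 + 1\right) = \left(-3937\right) 36801 = -144885537$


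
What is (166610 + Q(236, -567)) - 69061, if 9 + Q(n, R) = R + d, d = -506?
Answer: 96467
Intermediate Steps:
Q(n, R) = -515 + R (Q(n, R) = -9 + (R - 506) = -9 + (-506 + R) = -515 + R)
(166610 + Q(236, -567)) - 69061 = (166610 + (-515 - 567)) - 69061 = (166610 - 1082) - 69061 = 165528 - 69061 = 96467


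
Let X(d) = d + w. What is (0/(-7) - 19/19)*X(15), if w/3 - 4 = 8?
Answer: -51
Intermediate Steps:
w = 36 (w = 12 + 3*8 = 12 + 24 = 36)
X(d) = 36 + d (X(d) = d + 36 = 36 + d)
(0/(-7) - 19/19)*X(15) = (0/(-7) - 19/19)*(36 + 15) = (0*(-⅐) - 19*1/19)*51 = (0 - 1)*51 = -1*51 = -51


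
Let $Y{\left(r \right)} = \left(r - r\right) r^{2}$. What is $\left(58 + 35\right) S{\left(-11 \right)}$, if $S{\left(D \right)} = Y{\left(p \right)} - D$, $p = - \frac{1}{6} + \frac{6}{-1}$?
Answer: $1023$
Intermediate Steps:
$p = - \frac{37}{6}$ ($p = \left(-1\right) \frac{1}{6} + 6 \left(-1\right) = - \frac{1}{6} - 6 = - \frac{37}{6} \approx -6.1667$)
$Y{\left(r \right)} = 0$ ($Y{\left(r \right)} = 0 r^{2} = 0$)
$S{\left(D \right)} = - D$ ($S{\left(D \right)} = 0 - D = - D$)
$\left(58 + 35\right) S{\left(-11 \right)} = \left(58 + 35\right) \left(\left(-1\right) \left(-11\right)\right) = 93 \cdot 11 = 1023$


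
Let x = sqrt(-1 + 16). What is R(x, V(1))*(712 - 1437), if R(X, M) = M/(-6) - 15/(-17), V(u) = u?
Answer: -52925/102 ≈ -518.87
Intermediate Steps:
x = sqrt(15) ≈ 3.8730
R(X, M) = 15/17 - M/6 (R(X, M) = M*(-1/6) - 15*(-1/17) = -M/6 + 15/17 = 15/17 - M/6)
R(x, V(1))*(712 - 1437) = (15/17 - 1/6*1)*(712 - 1437) = (15/17 - 1/6)*(-725) = (73/102)*(-725) = -52925/102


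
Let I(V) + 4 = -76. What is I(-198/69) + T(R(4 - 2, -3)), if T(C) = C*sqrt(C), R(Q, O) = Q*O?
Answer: -80 - 6*I*sqrt(6) ≈ -80.0 - 14.697*I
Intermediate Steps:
I(V) = -80 (I(V) = -4 - 76 = -80)
R(Q, O) = O*Q
T(C) = C**(3/2)
I(-198/69) + T(R(4 - 2, -3)) = -80 + (-3*(4 - 2))**(3/2) = -80 + (-3*2)**(3/2) = -80 + (-6)**(3/2) = -80 - 6*I*sqrt(6)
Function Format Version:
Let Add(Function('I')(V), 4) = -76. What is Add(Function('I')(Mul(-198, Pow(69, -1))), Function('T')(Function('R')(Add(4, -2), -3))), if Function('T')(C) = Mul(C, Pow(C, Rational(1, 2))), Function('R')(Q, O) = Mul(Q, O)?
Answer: Add(-80, Mul(-6, I, Pow(6, Rational(1, 2)))) ≈ Add(-80.000, Mul(-14.697, I))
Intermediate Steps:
Function('I')(V) = -80 (Function('I')(V) = Add(-4, -76) = -80)
Function('R')(Q, O) = Mul(O, Q)
Function('T')(C) = Pow(C, Rational(3, 2))
Add(Function('I')(Mul(-198, Pow(69, -1))), Function('T')(Function('R')(Add(4, -2), -3))) = Add(-80, Pow(Mul(-3, Add(4, -2)), Rational(3, 2))) = Add(-80, Pow(Mul(-3, 2), Rational(3, 2))) = Add(-80, Pow(-6, Rational(3, 2))) = Add(-80, Mul(-6, I, Pow(6, Rational(1, 2))))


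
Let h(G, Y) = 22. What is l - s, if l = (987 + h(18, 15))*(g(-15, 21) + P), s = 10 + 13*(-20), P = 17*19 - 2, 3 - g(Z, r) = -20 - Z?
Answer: 332211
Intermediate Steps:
g(Z, r) = 23 + Z (g(Z, r) = 3 - (-20 - Z) = 3 + (20 + Z) = 23 + Z)
P = 321 (P = 323 - 2 = 321)
s = -250 (s = 10 - 260 = -250)
l = 331961 (l = (987 + 22)*((23 - 15) + 321) = 1009*(8 + 321) = 1009*329 = 331961)
l - s = 331961 - 1*(-250) = 331961 + 250 = 332211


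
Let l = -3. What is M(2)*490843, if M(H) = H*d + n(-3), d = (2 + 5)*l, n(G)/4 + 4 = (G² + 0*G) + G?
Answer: -16688662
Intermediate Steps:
n(G) = -16 + 4*G + 4*G² (n(G) = -16 + 4*((G² + 0*G) + G) = -16 + 4*((G² + 0) + G) = -16 + 4*(G² + G) = -16 + 4*(G + G²) = -16 + (4*G + 4*G²) = -16 + 4*G + 4*G²)
d = -21 (d = (2 + 5)*(-3) = 7*(-3) = -21)
M(H) = 8 - 21*H (M(H) = H*(-21) + (-16 + 4*(-3) + 4*(-3)²) = -21*H + (-16 - 12 + 4*9) = -21*H + (-16 - 12 + 36) = -21*H + 8 = 8 - 21*H)
M(2)*490843 = (8 - 21*2)*490843 = (8 - 42)*490843 = -34*490843 = -16688662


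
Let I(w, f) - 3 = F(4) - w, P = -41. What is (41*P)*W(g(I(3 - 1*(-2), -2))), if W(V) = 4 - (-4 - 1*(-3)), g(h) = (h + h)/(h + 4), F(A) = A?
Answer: -8405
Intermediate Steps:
I(w, f) = 7 - w (I(w, f) = 3 + (4 - w) = 7 - w)
g(h) = 2*h/(4 + h) (g(h) = (2*h)/(4 + h) = 2*h/(4 + h))
W(V) = 5 (W(V) = 4 - (-4 + 3) = 4 - 1*(-1) = 4 + 1 = 5)
(41*P)*W(g(I(3 - 1*(-2), -2))) = (41*(-41))*5 = -1681*5 = -8405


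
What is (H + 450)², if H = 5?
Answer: 207025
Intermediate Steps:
(H + 450)² = (5 + 450)² = 455² = 207025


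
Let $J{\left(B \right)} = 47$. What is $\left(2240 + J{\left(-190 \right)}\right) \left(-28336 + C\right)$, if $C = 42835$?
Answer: $33159213$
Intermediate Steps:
$\left(2240 + J{\left(-190 \right)}\right) \left(-28336 + C\right) = \left(2240 + 47\right) \left(-28336 + 42835\right) = 2287 \cdot 14499 = 33159213$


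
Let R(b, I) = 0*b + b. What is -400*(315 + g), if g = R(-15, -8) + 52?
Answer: -140800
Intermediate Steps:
R(b, I) = b (R(b, I) = 0 + b = b)
g = 37 (g = -15 + 52 = 37)
-400*(315 + g) = -400*(315 + 37) = -400*352 = -140800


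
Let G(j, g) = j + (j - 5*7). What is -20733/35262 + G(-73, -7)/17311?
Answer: -121763795/203473494 ≈ -0.59843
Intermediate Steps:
G(j, g) = -35 + 2*j (G(j, g) = j + (j - 35) = j + (-35 + j) = -35 + 2*j)
-20733/35262 + G(-73, -7)/17311 = -20733/35262 + (-35 + 2*(-73))/17311 = -20733*1/35262 + (-35 - 146)*(1/17311) = -6911/11754 - 181*1/17311 = -6911/11754 - 181/17311 = -121763795/203473494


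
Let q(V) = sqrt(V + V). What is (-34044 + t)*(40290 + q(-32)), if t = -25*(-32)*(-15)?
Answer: -1855112760 - 368352*I ≈ -1.8551e+9 - 3.6835e+5*I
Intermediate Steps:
q(V) = sqrt(2)*sqrt(V) (q(V) = sqrt(2*V) = sqrt(2)*sqrt(V))
t = -12000 (t = 800*(-15) = -12000)
(-34044 + t)*(40290 + q(-32)) = (-34044 - 12000)*(40290 + sqrt(2)*sqrt(-32)) = -46044*(40290 + sqrt(2)*(4*I*sqrt(2))) = -46044*(40290 + 8*I) = -1855112760 - 368352*I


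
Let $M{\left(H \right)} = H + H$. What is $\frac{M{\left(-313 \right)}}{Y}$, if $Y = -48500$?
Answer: $\frac{313}{24250} \approx 0.012907$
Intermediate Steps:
$M{\left(H \right)} = 2 H$
$\frac{M{\left(-313 \right)}}{Y} = \frac{2 \left(-313\right)}{-48500} = \left(-626\right) \left(- \frac{1}{48500}\right) = \frac{313}{24250}$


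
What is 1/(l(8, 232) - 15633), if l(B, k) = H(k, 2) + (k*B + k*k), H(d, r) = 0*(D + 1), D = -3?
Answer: 1/40047 ≈ 2.4971e-5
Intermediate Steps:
H(d, r) = 0 (H(d, r) = 0*(-3 + 1) = 0*(-2) = 0)
l(B, k) = k**2 + B*k (l(B, k) = 0 + (k*B + k*k) = 0 + (B*k + k**2) = 0 + (k**2 + B*k) = k**2 + B*k)
1/(l(8, 232) - 15633) = 1/(232*(8 + 232) - 15633) = 1/(232*240 - 15633) = 1/(55680 - 15633) = 1/40047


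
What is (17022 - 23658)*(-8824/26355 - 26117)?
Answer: 217509865444/1255 ≈ 1.7331e+8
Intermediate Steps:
(17022 - 23658)*(-8824/26355 - 26117) = -6636*(-8824*1/26355 - 26117) = -6636*(-8824/26355 - 26117) = -6636*(-688322359/26355) = 217509865444/1255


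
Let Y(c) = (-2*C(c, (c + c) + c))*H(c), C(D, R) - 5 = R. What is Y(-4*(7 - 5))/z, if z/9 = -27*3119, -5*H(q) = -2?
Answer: -76/3789585 ≈ -2.0055e-5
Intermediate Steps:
C(D, R) = 5 + R
H(q) = ⅖ (H(q) = -⅕*(-2) = ⅖)
z = -757917 (z = 9*(-27*3119) = 9*(-84213) = -757917)
Y(c) = -4 - 12*c/5 (Y(c) = -2*(5 + ((c + c) + c))*(⅖) = -2*(5 + (2*c + c))*(⅖) = -2*(5 + 3*c)*(⅖) = (-10 - 6*c)*(⅖) = -4 - 12*c/5)
Y(-4*(7 - 5))/z = (-4 - (-48)*(7 - 5)/5)/(-757917) = (-4 - (-48)*2/5)*(-1/757917) = (-4 - 12/5*(-8))*(-1/757917) = (-4 + 96/5)*(-1/757917) = (76/5)*(-1/757917) = -76/3789585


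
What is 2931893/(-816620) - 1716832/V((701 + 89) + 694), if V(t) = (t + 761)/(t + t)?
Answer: -832228129297781/366662380 ≈ -2.2697e+6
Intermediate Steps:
V(t) = (761 + t)/(2*t) (V(t) = (761 + t)/((2*t)) = (761 + t)*(1/(2*t)) = (761 + t)/(2*t))
2931893/(-816620) - 1716832/V((701 + 89) + 694) = 2931893/(-816620) - 1716832*2*((701 + 89) + 694)/(761 + ((701 + 89) + 694)) = 2931893*(-1/816620) - 1716832*2*(790 + 694)/(761 + (790 + 694)) = -2931893/816620 - 1716832*2968/(761 + 1484) = -2931893/816620 - 1716832/((½)*(1/1484)*2245) = -2931893/816620 - 1716832/2245/2968 = -2931893/816620 - 1716832*2968/2245 = -2931893/816620 - 5095557376/2245 = -832228129297781/366662380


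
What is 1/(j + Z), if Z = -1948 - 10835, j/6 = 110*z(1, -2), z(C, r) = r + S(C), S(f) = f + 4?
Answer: -1/10803 ≈ -9.2567e-5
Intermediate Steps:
S(f) = 4 + f
z(C, r) = 4 + C + r (z(C, r) = r + (4 + C) = 4 + C + r)
j = 1980 (j = 6*(110*(4 + 1 - 2)) = 6*(110*3) = 6*330 = 1980)
Z = -12783
1/(j + Z) = 1/(1980 - 12783) = 1/(-10803) = -1/10803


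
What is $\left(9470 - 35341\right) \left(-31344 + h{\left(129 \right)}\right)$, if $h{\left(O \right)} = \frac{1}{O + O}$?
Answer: $\frac{209212335121}{258} \approx 8.109 \cdot 10^{8}$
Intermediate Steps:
$h{\left(O \right)} = \frac{1}{2 O}$
$\left(9470 - 35341\right) \left(-31344 + h{\left(129 \right)}\right) = \left(9470 - 35341\right) \left(-31344 + \frac{1}{2 \cdot 129}\right) = - 25871 \left(-31344 + \frac{1}{2} \cdot \frac{1}{129}\right) = - 25871 \left(-31344 + \frac{1}{258}\right) = \left(-25871\right) \left(- \frac{8086751}{258}\right) = \frac{209212335121}{258}$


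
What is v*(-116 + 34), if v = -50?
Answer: 4100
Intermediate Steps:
v*(-116 + 34) = -50*(-116 + 34) = -50*(-82) = 4100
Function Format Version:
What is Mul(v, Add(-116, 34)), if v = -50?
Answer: 4100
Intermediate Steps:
Mul(v, Add(-116, 34)) = Mul(-50, Add(-116, 34)) = Mul(-50, -82) = 4100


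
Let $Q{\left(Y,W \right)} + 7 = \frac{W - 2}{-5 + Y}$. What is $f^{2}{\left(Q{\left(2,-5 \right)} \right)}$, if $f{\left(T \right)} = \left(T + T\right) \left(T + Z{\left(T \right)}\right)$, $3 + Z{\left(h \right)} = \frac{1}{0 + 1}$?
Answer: $\frac{313600}{81} \approx 3871.6$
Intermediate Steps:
$Z{\left(h \right)} = -2$ ($Z{\left(h \right)} = -3 + \frac{1}{0 + 1} = -3 + 1^{-1} = -3 + 1 = -2$)
$Q{\left(Y,W \right)} = -7 + \frac{-2 + W}{-5 + Y}$ ($Q{\left(Y,W \right)} = -7 + \frac{W - 2}{-5 + Y} = -7 + \frac{-2 + W}{-5 + Y}$)
$f{\left(T \right)} = 2 T \left(-2 + T\right)$ ($f{\left(T \right)} = \left(T + T\right) \left(T - 2\right) = 2 T \left(-2 + T\right)$)
$f^{2}{\left(Q{\left(2,-5 \right)} \right)} = \left(2 \frac{33 - 5 - 14}{-5 + 2} \left(-2 + \frac{33 - 5 - 14}{-5 + 2}\right)\right)^{2} = \left(2 \frac{33 - 5 - 14}{-3} \left(-2 + \frac{33 - 5 - 14}{-3}\right)\right)^{2} = \left(2 \left(\left(- \frac{1}{3}\right) 14\right) \left(-2 - \frac{14}{3}\right)\right)^{2} = \left(2 \left(- \frac{14}{3}\right) \left(-2 - \frac{14}{3}\right)\right)^{2} = \left(2 \left(- \frac{14}{3}\right) \left(- \frac{20}{3}\right)\right)^{2} = \left(\frac{560}{9}\right)^{2} = \frac{313600}{81}$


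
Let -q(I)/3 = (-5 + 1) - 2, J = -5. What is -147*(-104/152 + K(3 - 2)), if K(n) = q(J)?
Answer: -48363/19 ≈ -2545.4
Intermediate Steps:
q(I) = 18 (q(I) = -3*((-5 + 1) - 2) = -3*(-4 - 2) = -3*(-6) = 18)
K(n) = 18
-147*(-104/152 + K(3 - 2)) = -147*(-104/152 + 18) = -147*(-104*1/152 + 18) = -147*(-13/19 + 18) = -147*329/19 = -48363/19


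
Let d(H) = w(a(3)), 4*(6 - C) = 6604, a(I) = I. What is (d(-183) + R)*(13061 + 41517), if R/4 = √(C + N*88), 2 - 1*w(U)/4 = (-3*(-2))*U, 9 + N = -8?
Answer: -3492992 + 654936*I*√349 ≈ -3.493e+6 + 1.2235e+7*I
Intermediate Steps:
N = -17 (N = -9 - 8 = -17)
C = -1645 (C = 6 - ¼*6604 = 6 - 1651 = -1645)
w(U) = 8 - 24*U (w(U) = 8 - 4*(-3*(-2))*U = 8 - 24*U)
R = 12*I*√349 (R = 4*√(-1645 - 17*88) = 4*√(-1645 - 1496) = 4*√(-3141) = 4*(3*I*√349) = 12*I*√349 ≈ 224.18*I)
d(H) = -64 (d(H) = 8 - 24*3 = 8 - 72 = -64)
(d(-183) + R)*(13061 + 41517) = (-64 + 12*I*√349)*(13061 + 41517) = (-64 + 12*I*√349)*54578 = -3492992 + 654936*I*√349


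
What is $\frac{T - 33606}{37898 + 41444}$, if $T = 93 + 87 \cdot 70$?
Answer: $- \frac{27423}{79342} \approx -0.34563$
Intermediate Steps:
$T = 6183$ ($T = 93 + 6090 = 6183$)
$\frac{T - 33606}{37898 + 41444} = \frac{6183 - 33606}{37898 + 41444} = - \frac{27423}{79342}$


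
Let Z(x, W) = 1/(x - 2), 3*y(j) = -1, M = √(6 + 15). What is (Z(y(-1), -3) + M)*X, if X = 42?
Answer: -18 + 42*√21 ≈ 174.47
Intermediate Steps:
M = √21 ≈ 4.5826
y(j) = -⅓ (y(j) = (⅓)*(-1) = -⅓)
Z(x, W) = 1/(-2 + x)
(Z(y(-1), -3) + M)*X = (1/(-2 - ⅓) + √21)*42 = (1/(-7/3) + √21)*42 = (-3/7 + √21)*42 = -18 + 42*√21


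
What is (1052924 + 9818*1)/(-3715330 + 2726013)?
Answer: -1062742/989317 ≈ -1.0742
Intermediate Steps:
(1052924 + 9818*1)/(-3715330 + 2726013) = (1052924 + 9818)/(-989317) = 1062742*(-1/989317) = -1062742/989317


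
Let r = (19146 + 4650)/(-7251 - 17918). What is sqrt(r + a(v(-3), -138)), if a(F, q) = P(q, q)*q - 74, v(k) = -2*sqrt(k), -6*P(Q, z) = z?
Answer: 2*I*sqrt(514534321913)/25169 ≈ 57.0*I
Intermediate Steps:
P(Q, z) = -z/6
a(F, q) = -74 - q**2/6 (a(F, q) = (-q/6)*q - 74 = -q**2/6 - 74 = -74 - q**2/6)
r = -23796/25169 (r = 23796/(-25169) = 23796*(-1/25169) = -23796/25169 ≈ -0.94545)
sqrt(r + a(v(-3), -138)) = sqrt(-23796/25169 + (-74 - 1/6*(-138)**2)) = sqrt(-23796/25169 + (-74 - 1/6*19044)) = sqrt(-23796/25169 + (-74 - 3174)) = sqrt(-23796/25169 - 3248) = sqrt(-81772708/25169) = 2*I*sqrt(514534321913)/25169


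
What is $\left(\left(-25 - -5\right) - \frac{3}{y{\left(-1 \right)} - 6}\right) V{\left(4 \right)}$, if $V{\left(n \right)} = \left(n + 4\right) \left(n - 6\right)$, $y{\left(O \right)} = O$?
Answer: $\frac{2192}{7} \approx 313.14$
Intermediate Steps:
$V{\left(n \right)} = \left(-6 + n\right) \left(4 + n\right)$ ($V{\left(n \right)} = \left(4 + n\right) \left(-6 + n\right) = \left(-6 + n\right) \left(4 + n\right)$)
$\left(\left(-25 - -5\right) - \frac{3}{y{\left(-1 \right)} - 6}\right) V{\left(4 \right)} = \left(\left(-25 - -5\right) - \frac{3}{-1 - 6}\right) \left(-24 + 4^{2} - 8\right) = \left(\left(-25 + 5\right) - \frac{3}{-7}\right) \left(-24 + 16 - 8\right) = \left(-20 - - \frac{3}{7}\right) \left(-16\right) = \left(-20 + \frac{3}{7}\right) \left(-16\right) = \left(- \frac{137}{7}\right) \left(-16\right) = \frac{2192}{7}$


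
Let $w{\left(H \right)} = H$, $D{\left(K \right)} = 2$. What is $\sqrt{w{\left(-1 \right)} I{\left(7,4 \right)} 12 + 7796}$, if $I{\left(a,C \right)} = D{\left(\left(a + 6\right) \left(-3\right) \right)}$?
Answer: $2 \sqrt{1943} \approx 88.159$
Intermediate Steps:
$I{\left(a,C \right)} = 2$
$\sqrt{w{\left(-1 \right)} I{\left(7,4 \right)} 12 + 7796} = \sqrt{\left(-1\right) 2 \cdot 12 + 7796} = \sqrt{\left(-2\right) 12 + 7796} = \sqrt{-24 + 7796} = \sqrt{7772} = 2 \sqrt{1943}$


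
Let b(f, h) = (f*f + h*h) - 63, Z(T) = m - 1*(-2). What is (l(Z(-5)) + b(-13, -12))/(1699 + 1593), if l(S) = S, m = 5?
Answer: 257/3292 ≈ 0.078068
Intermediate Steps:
Z(T) = 7 (Z(T) = 5 - 1*(-2) = 5 + 2 = 7)
b(f, h) = -63 + f² + h² (b(f, h) = (f² + h²) - 63 = -63 + f² + h²)
(l(Z(-5)) + b(-13, -12))/(1699 + 1593) = (7 + (-63 + (-13)² + (-12)²))/(1699 + 1593) = (7 + (-63 + 169 + 144))/3292 = (7 + 250)*(1/3292) = 257*(1/3292) = 257/3292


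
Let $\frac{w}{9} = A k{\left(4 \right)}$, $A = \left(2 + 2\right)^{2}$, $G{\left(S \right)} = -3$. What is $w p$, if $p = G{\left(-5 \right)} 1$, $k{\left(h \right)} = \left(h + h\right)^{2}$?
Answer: $-27648$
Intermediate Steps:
$k{\left(h \right)} = 4 h^{2}$ ($k{\left(h \right)} = \left(2 h\right)^{2} = 4 h^{2}$)
$A = 16$ ($A = 4^{2} = 16$)
$w = 9216$ ($w = 9 \cdot 16 \cdot 4 \cdot 4^{2} = 9 \cdot 16 \cdot 4 \cdot 16 = 9 \cdot 16 \cdot 64 = 9 \cdot 1024 = 9216$)
$p = -3$ ($p = \left(-3\right) 1 = -3$)
$w p = 9216 \left(-3\right) = -27648$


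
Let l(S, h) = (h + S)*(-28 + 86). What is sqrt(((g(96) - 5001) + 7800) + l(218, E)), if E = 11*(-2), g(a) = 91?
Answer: sqrt(14258) ≈ 119.41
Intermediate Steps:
E = -22
l(S, h) = 58*S + 58*h (l(S, h) = (S + h)*58 = 58*S + 58*h)
sqrt(((g(96) - 5001) + 7800) + l(218, E)) = sqrt(((91 - 5001) + 7800) + (58*218 + 58*(-22))) = sqrt((-4910 + 7800) + (12644 - 1276)) = sqrt(2890 + 11368) = sqrt(14258)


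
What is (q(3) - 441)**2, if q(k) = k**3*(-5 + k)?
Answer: 245025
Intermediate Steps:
(q(3) - 441)**2 = (3**3*(-5 + 3) - 441)**2 = (27*(-2) - 441)**2 = (-54 - 441)**2 = (-495)**2 = 245025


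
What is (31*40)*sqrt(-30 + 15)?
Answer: 1240*I*sqrt(15) ≈ 4802.5*I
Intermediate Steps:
(31*40)*sqrt(-30 + 15) = 1240*sqrt(-15) = 1240*(I*sqrt(15)) = 1240*I*sqrt(15)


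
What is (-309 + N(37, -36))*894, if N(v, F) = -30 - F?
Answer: -270882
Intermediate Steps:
(-309 + N(37, -36))*894 = (-309 + (-30 - 1*(-36)))*894 = (-309 + (-30 + 36))*894 = (-309 + 6)*894 = -303*894 = -270882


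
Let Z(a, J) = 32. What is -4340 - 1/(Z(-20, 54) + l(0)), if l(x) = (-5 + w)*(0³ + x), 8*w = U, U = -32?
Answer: -138881/32 ≈ -4340.0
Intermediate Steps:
w = -4 (w = (⅛)*(-32) = -4)
l(x) = -9*x (l(x) = (-5 - 4)*(0³ + x) = -9*(0 + x) = -9*x)
-4340 - 1/(Z(-20, 54) + l(0)) = -4340 - 1/(32 - 9*0) = -4340 - 1/(32 + 0) = -4340 - 1/32 = -138881/32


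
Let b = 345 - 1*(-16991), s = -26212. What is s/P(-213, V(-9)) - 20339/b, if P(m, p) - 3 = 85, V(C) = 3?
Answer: -5184103/17336 ≈ -299.04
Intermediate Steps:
b = 17336 (b = 345 + 16991 = 17336)
P(m, p) = 88 (P(m, p) = 3 + 85 = 88)
s/P(-213, V(-9)) - 20339/b = -26212/88 - 20339/17336 = -26212*1/88 - 20339*1/17336 = -6553/22 - 1849/1576 = -5184103/17336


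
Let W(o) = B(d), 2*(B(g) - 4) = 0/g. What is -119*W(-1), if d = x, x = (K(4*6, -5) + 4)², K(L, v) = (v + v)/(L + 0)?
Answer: -476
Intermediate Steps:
K(L, v) = 2*v/L (K(L, v) = (2*v)/L = 2*v/L)
x = 1849/144 (x = (2*(-5)/(4*6) + 4)² = (2*(-5)/24 + 4)² = (2*(-5)*(1/24) + 4)² = (-5/12 + 4)² = (43/12)² = 1849/144 ≈ 12.840)
d = 1849/144 ≈ 12.840
B(g) = 4 (B(g) = 4 + (0/g)/2 = 4 + (½)*0 = 4 + 0 = 4)
W(o) = 4
-119*W(-1) = -119*4 = -476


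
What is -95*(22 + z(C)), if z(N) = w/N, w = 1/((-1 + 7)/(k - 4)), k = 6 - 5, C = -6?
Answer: -25175/12 ≈ -2097.9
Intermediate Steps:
k = 1
w = -½ (w = 1/((-1 + 7)/(1 - 4)) = 1/(6/(-3)) = 1/(6*(-⅓)) = 1/(-2) = -½ ≈ -0.50000)
z(N) = -1/(2*N)
-95*(22 + z(C)) = -95*(22 - ½/(-6)) = -95*(22 - ½*(-⅙)) = -95*(22 + 1/12) = -95*265/12 = -25175/12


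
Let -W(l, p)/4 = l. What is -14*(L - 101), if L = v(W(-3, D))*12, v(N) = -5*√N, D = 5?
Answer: 1414 + 1680*√3 ≈ 4323.8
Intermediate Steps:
W(l, p) = -4*l
L = -120*√3 (L = -5*2*√3*12 = -10*√3*12 = -120*√3 ≈ -207.85)
-14*(L - 101) = -14*(-120*√3 - 101) = -14*(-101 - 120*√3) = 1414 + 1680*√3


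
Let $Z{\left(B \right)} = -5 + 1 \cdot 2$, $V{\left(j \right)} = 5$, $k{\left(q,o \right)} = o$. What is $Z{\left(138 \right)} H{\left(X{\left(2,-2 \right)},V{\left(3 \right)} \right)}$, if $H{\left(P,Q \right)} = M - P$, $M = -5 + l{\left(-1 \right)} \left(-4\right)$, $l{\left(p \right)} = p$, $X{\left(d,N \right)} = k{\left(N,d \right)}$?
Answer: $9$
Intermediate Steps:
$X{\left(d,N \right)} = d$
$M = -1$ ($M = -5 - -4 = -5 + 4 = -1$)
$Z{\left(B \right)} = -3$ ($Z{\left(B \right)} = -5 + 2 = -3$)
$H{\left(P,Q \right)} = -1 - P$
$Z{\left(138 \right)} H{\left(X{\left(2,-2 \right)},V{\left(3 \right)} \right)} = - 3 \left(-1 - 2\right) = \left(-3\right) \left(-3\right) = 9$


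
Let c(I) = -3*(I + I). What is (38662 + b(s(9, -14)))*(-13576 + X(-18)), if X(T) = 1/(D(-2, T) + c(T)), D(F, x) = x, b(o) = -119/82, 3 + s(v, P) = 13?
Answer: -774686246687/1476 ≈ -5.2486e+8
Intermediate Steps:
s(v, P) = 10 (s(v, P) = -3 + 13 = 10)
b(o) = -119/82 (b(o) = -119*1/82 = -119/82)
c(I) = -6*I
X(T) = -1/(5*T) (X(T) = 1/(T - 6*T) = 1/(-5*T) = -1/(5*T))
(38662 + b(s(9, -14)))*(-13576 + X(-18)) = (38662 - 119/82)*(-13576 - ⅕/(-18)) = 3170165*(-13576 - ⅕*(-1/18))/82 = 3170165*(-13576 + 1/90)/82 = (3170165/82)*(-1221839/90) = -774686246687/1476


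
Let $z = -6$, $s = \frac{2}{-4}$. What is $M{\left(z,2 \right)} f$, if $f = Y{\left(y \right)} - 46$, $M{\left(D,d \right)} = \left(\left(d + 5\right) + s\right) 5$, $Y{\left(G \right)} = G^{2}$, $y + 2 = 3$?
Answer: $- \frac{2925}{2} \approx -1462.5$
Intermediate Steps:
$s = - \frac{1}{2}$ ($s = 2 \left(- \frac{1}{4}\right) = - \frac{1}{2} \approx -0.5$)
$y = 1$ ($y = -2 + 3 = 1$)
$M{\left(D,d \right)} = \frac{45}{2} + 5 d$ ($M{\left(D,d \right)} = \left(\left(d + 5\right) - \frac{1}{2}\right) 5 = \left(\left(5 + d\right) - \frac{1}{2}\right) 5 = \left(\frac{9}{2} + d\right) 5 = \frac{45}{2} + 5 d$)
$f = -45$ ($f = 1^{2} - 46 = 1 - 46 = -45$)
$M{\left(z,2 \right)} f = \left(\frac{45}{2} + 5 \cdot 2\right) \left(-45\right) = \left(\frac{45}{2} + 10\right) \left(-45\right) = \frac{65}{2} \left(-45\right) = - \frac{2925}{2}$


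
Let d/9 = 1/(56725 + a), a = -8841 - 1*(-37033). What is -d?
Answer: -9/84917 ≈ -0.00010599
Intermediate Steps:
a = 28192 (a = -8841 + 37033 = 28192)
d = 9/84917 (d = 9/(56725 + 28192) = 9/84917 ≈ 0.00010599)
-d = -1*9/84917 = -9/84917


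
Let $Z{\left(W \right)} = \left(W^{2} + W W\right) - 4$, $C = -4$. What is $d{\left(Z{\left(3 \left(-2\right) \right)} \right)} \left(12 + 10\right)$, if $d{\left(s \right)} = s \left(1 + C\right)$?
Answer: $-4488$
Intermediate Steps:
$Z{\left(W \right)} = -4 + 2 W^{2}$ ($Z{\left(W \right)} = \left(W^{2} + W^{2}\right) - 4 = 2 W^{2} - 4 = -4 + 2 W^{2}$)
$d{\left(s \right)} = - 3 s$ ($d{\left(s \right)} = s \left(1 - 4\right) = s \left(-3\right) = - 3 s$)
$d{\left(Z{\left(3 \left(-2\right) \right)} \right)} \left(12 + 10\right) = - 3 \left(-4 + 2 \left(3 \left(-2\right)\right)^{2}\right) \left(12 + 10\right) = - 3 \left(-4 + 2 \left(-6\right)^{2}\right) 22 = - 3 \left(-4 + 2 \cdot 36\right) 22 = - 3 \left(-4 + 72\right) 22 = \left(-3\right) 68 \cdot 22 = \left(-204\right) 22 = -4488$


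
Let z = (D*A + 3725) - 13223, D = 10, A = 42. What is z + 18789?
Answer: 9711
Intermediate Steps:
z = -9078 (z = (10*42 + 3725) - 13223 = (420 + 3725) - 13223 = 4145 - 13223 = -9078)
z + 18789 = -9078 + 18789 = 9711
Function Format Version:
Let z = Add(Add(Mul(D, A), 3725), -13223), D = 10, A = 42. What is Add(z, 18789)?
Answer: 9711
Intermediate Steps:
z = -9078 (z = Add(Add(Mul(10, 42), 3725), -13223) = Add(Add(420, 3725), -13223) = Add(4145, -13223) = -9078)
Add(z, 18789) = Add(-9078, 18789) = 9711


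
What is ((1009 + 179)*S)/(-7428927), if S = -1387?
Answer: 49932/225119 ≈ 0.22180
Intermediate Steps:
((1009 + 179)*S)/(-7428927) = ((1009 + 179)*(-1387))/(-7428927) = (1188*(-1387))*(-1/7428927) = -1647756*(-1/7428927) = 49932/225119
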